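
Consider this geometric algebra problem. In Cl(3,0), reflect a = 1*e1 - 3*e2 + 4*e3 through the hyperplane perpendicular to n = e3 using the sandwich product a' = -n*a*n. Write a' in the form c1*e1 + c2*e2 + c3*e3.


Reflection formula: a' = -n*a*n, with n = e3 (unit vector, n^2 = 1).
For reflection through hyperplane perp to e3:
The component along e3 flips sign, others stay.
a = (1, -3, 4)
a' = (1, -3, -4)
a' = 1*e1 - 3*e2 - 4*e3


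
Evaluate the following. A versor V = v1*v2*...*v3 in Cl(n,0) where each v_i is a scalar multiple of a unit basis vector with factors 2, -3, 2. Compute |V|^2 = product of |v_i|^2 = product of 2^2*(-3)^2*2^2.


Each vector v_i has |v_i|^2 = s_i^2
Squared scales: 2^2 = 4, (-3)^2 = 9, 2^2 = 4
|V|^2 = 4 * 9 * 4
= 144


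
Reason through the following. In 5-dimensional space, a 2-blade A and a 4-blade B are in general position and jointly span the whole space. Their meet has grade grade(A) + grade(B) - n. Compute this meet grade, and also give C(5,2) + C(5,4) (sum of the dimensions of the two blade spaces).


Meet grade = grade(A) + grade(B) - n
= 2 + 4 - 5 = 1
C(5,2) = 10
C(5,4) = 5
dim_A + dim_B = 10 + 5 = 15


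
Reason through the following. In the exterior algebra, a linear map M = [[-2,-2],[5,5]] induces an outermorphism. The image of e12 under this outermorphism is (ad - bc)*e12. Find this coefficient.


The outermorphism of a linear map f sends e1^e2 to f(e1)^f(e2).
f(e1) = -2*e1 + 5*e2
f(e2) = -2*e1 + 5*e2
f(e1) ^ f(e2) = (-2*e1 + 5*e2) ^ (-2*e1 + 5*e2)
= (-2)*5*e12 + 5*(-2)*e21
= (-10 - (-10))*e12
= 0*e12
Coefficient = 0


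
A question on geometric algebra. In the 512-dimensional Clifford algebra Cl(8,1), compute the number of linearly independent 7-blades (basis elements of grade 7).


Number of grade-k basis blades in Cl(p,q) with n = p + q is C(n, k).
n = 8 + 1 = 9
C(9, 7) = 9! / (7! * 2!)
= 362880 / (5040 * 2)
= 36


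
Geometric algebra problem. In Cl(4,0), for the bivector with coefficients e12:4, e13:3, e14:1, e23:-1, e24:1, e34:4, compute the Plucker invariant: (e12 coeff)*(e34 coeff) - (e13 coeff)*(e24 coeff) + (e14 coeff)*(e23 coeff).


Plucker relation: af - be + cd
a*f = 4*4 = 16
b*e = 3*1 = 3
c*d = 1*(-1) = -1
af - be + cd = 16 - 3 + (-1)
= 12


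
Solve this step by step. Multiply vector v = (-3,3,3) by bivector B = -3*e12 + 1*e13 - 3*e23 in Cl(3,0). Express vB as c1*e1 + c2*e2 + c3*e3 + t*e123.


vB has grade-1 (vector) and grade-3 (trivector) parts: vB = (v _| B) + (v ^ B).
Vector part <vB>_1:
  e1: -v2*b12 - v3*b13 = -(3)*(-3) - (3)*(1) = 6
  e2: v1*b12 - v3*b23 = (-3)*(-3) - (3)*(-3) = 18
  e3: v1*b13 + v2*b23 = (-3)*(1) + (3)*(-3) = -12
Trivector part <vB>_3:
  e123: v1*b23 - v2*b13 + v3*b12 = (-3)*(-3) - (3)*(1) + (3)*(-3) = -3
vB = 6*e1 + 18*e2 - 12*e3 - 3*e123


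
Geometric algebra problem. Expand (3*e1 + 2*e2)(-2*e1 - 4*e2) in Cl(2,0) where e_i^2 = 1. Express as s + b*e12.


Expand: (3*e1 + 2*e2)(-2*e1 - 4*e2)
= 3*(-2)*e1e1 + 3*(-4)*e1e2 + 2*(-2)*e2e1 + 2*(-4)*e2e2
Using e1^2 = e2^2 = 1, e2e1 = -e1e2:
Scalar part s = 3*(-2) + 2*(-4) = -6 + (-8) = -14
Bivector part b = 3*(-4) - 2*(-2) = -12 - (-4) = -8
uv = -14 - 8*e12


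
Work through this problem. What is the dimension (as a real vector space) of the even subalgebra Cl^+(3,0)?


Even subalgebra dimension = 2^(n-1)
n = 3 + 0 = 3
2^(3 - 1) = 2^2 = 4
Verification: sum of C(3,k) for even k = 1 + 3 = 4
Result = 4


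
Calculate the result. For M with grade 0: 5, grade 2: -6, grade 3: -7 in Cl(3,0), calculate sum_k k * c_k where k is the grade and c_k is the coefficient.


Grade-weighted sum = sum of grade_k * coefficient_k
0*5 = 0
2*(-6) = -12
3*(-7) = -21
Total = 0 + (-12) + (-21) = -33


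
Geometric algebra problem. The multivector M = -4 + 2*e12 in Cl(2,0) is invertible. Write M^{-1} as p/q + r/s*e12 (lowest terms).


M = -4 + 2*e12, where e12^2 = -1.
Since M commutes with its reverse ~M = a - b*e12, M * ~M = a^2 - b^2*e12^2 = a^2 + b^2.
So M^{-1} = ~M / (a^2 + b^2) = (a - b*e12)/(a^2 + b^2).
a^2 + b^2 = 16 + 4 = 20
Scalar part = -4/20 = -1/5
Bivector coeff = -2/20 = -1/10
M^{-1} = -1/5 - 1/10*e12


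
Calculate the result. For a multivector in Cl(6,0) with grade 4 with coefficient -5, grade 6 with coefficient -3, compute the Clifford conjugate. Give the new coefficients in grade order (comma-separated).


Clifford conjugate sign for grade k: (-1)^(k(k+1)/2)
Grade 4: (-1)^(4*5/2) = (-1)^10 = 1, coeff -5 -> -5
Grade 6: (-1)^(6*7/2) = (-1)^21 = -1, coeff -3 -> 3
Conjugated coefficients: -5, 3


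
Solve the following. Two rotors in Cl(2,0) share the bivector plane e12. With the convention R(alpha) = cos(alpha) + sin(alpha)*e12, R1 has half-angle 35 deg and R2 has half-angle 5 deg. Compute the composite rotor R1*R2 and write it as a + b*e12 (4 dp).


Same-plane rotors commute and their half-angles add:
R1*R2 = cos(a1 + a2) + sin(a1 + a2)*e12.
a1 + a2 = 35 + 5 = 40 deg
cos(40 deg) = 0.7660
sin(40 deg) = 0.6428
R1*R2 = 0.7660 + 0.6428*e12


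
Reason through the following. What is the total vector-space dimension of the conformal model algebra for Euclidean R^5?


The conformal model of R^5 uses Cl(6,1): the 5 Euclidean generators plus two extra orthogonal generators e+ (e+^2 = +1) and e- (e-^2 = -1), from which the null vectors e0, einf are built.
Number of generators m = 5 + 2 = 7.
dim Cl(p,q) = 2^m = 2^7 = 128


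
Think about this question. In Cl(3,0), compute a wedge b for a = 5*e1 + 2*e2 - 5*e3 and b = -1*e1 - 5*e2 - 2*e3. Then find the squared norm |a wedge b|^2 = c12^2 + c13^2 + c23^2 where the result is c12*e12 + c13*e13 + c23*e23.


a wedge b = (a1*b2 - a2*b1)*e12 + (a1*b3 - a3*b1)*e13 + (a2*b3 - a3*b2)*e23
e12 coeff: 5*(-5) - 2*(-1) = -25 - (-2) = -23
e13 coeff: 5*(-2) - (-5)*(-1) = -10 - 5 = -15
e23 coeff: 2*(-2) - (-5)*(-5) = -4 - 25 = -29
|a wedge b|^2 = (-23)^2 + (-15)^2 + (-29)^2
= 529 + 225 + 841
= 1595


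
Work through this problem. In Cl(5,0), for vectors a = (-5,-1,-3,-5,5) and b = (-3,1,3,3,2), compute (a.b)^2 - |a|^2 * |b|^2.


a . b = (-5)*(-3) + (-1)*1 + (-3)*3 + (-5)*3 + 5*2
= 15 + (-1) + (-9) + (-15) + 10 = 0
|a|^2 = (-5)^2 + (-1)^2 + (-3)^2 + (-5)^2 + 5^2 = 85
|b|^2 = (-3)^2 + 1^2 + 3^2 + 3^2 + 2^2 = 32
(a.b)^2 = 0^2 = 0
|a|^2 * |b|^2 = 85 * 32 = 2720
Result = 0 - 2720 = -2720


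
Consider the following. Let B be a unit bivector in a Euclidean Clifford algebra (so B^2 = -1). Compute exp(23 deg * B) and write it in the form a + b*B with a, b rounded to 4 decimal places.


For a unit bivector B with B^2 = -1, the exponential series gives
e^(theta*B) = cos(theta) + sin(theta)*B (the GA analogue of Euler's formula).
theta = 23 degrees = 0.401426 rad
cos(23 deg) = 0.9205
sin(23 deg) = 0.3907
exp(theta*B) = 0.9205 + 0.3907*B


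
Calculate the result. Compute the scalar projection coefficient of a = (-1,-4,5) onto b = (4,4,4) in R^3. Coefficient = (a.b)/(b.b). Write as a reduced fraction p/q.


Projection coefficient = (a . b) / (b . b)
a . b = (-1)*4 + (-4)*4 + 5*4
= -4 + (-16) + 20 = 0
b . b = 4^2 + 4^2 + 4^2
= 16 + 16 + 16 = 48
Coefficient = 0/48
In lowest terms: 0/1


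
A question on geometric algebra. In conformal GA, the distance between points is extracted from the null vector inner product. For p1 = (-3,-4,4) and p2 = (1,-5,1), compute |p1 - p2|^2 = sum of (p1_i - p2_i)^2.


p1 - p2 = (-4, 1, 3)
|p1 - p2|^2 = (-4)^2 + 1^2 + 3^2
= 16 + 1 + 9
= 26


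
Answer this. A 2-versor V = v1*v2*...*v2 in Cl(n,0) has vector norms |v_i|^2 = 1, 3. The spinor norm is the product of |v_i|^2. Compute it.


Spinor norm N(V) = |v1|^2 * |v2|^2 * ... * |v2|^2
= 1 * 3
Running product: 1, 3
N(V) = 3


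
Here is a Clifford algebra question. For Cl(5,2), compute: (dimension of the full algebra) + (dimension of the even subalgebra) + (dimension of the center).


n = 5 + 2 = 7
Total dim = 2^7 = 128
Even subalgebra dim = 2^6 = 64
n is odd, so center dim = 2
Sum = 128 + 64 + 2 = 194


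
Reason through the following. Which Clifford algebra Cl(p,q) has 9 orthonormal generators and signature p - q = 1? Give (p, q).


We need p + q = 9 and p - q = 1.
Adding: 2p = 9 + 1 = 10, so p = 5.
Then q = 9 - 5 = 4.
(p, q) = (5, 4)


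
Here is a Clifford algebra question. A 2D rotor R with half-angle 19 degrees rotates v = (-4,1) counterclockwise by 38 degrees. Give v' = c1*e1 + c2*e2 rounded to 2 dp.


Rotor R = cos(19deg) - sin(19deg)*e12
Rotation angle theta = 2 * 19 = 38 degrees
v' = R*v*~R rotates v by theta.
cos(38deg) = 0.7880, sin(38deg) = 0.6157
v'_1 = -4*cos(38deg) - 1*sin(38deg)
= -4*0.7880 - 1*0.6157
= -3.77
v'_2 = -4*sin(38deg) + 1*cos(38deg)
= -4*0.6157 + 1*0.7880
= -1.67
v' = -3.77*e1 - 1.67*e2


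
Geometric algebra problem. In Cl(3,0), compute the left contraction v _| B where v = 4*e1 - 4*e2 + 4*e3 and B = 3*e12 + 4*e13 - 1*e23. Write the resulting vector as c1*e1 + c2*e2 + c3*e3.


Left contraction v _| B = <vB>_1 (grade-1 part of the geometric product vB).
Using e1_|e12 = e2, e2_|e12 = -e1, e1_|e13 = e3, e3_|e13 = -e1, e2_|e23 = e3, e3_|e23 = -e2:
e1 coeff: -v2*b12 - v3*b13 = -(-4)*(3) - (4)*(4) = -4
e2 coeff: v1*b12 - v3*b23 = (4)*(3) - (4)*(-1) = 16
e3 coeff: v1*b13 + v2*b23 = (4)*(4) + (-4)*(-1) = 20
v _| B = -4*e1 + 16*e2 + 20*e3


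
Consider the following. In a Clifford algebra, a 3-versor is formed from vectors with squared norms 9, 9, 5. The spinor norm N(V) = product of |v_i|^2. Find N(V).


Spinor norm N(V) = |v1|^2 * |v2|^2 * ... * |v3|^2
= 9 * 9 * 5
Running product: 9, 81, 405
N(V) = 405


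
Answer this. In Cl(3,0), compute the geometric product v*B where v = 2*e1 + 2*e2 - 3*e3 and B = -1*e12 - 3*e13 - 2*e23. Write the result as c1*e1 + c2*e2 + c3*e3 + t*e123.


vB has grade-1 (vector) and grade-3 (trivector) parts: vB = (v _| B) + (v ^ B).
Vector part <vB>_1:
  e1: -v2*b12 - v3*b13 = -(2)*(-1) - (-3)*(-3) = -7
  e2: v1*b12 - v3*b23 = (2)*(-1) - (-3)*(-2) = -8
  e3: v1*b13 + v2*b23 = (2)*(-3) + (2)*(-2) = -10
Trivector part <vB>_3:
  e123: v1*b23 - v2*b13 + v3*b12 = (2)*(-2) - (2)*(-3) + (-3)*(-1) = 5
vB = -7*e1 - 8*e2 - 10*e3 + 5*e123


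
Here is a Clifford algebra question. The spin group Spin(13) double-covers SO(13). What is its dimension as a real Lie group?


Spin(n) double-covers SO(n); both have Lie algebra so(n) of dimension n(n-1)/2.
n = 13
n(n-1) = 13 * 12 = 156
dim Spin(13) = 156/2 = 78


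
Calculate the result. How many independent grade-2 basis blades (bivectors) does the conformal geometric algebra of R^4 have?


The conformal model of R^4 uses Cl(5,1) with m = 4 + 2 = 6 generators.
Number of grade-2 blades = C(m, 2) = C(6, 2)
= 6*5/2 = 15


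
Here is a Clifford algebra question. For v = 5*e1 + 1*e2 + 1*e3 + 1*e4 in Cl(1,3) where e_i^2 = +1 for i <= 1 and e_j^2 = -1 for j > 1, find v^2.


v^2 = sum of c_i^2 * e_i^2
Positive signature terms (e_i^2 = +1): 5^2 = 25
Negative signature terms (e_j^2 = -1): 1^2 + 1^2 + 1^2 = 3
v^2 = 25 - 3 = 22


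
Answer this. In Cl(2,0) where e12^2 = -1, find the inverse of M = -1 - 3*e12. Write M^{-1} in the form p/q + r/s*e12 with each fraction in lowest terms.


M = -1 - 3*e12, where e12^2 = -1.
Since M commutes with its reverse ~M = a - b*e12, M * ~M = a^2 - b^2*e12^2 = a^2 + b^2.
So M^{-1} = ~M / (a^2 + b^2) = (a - b*e12)/(a^2 + b^2).
a^2 + b^2 = 1 + 9 = 10
Scalar part = -1/10 = -1/10
Bivector coeff = 3/10 = 3/10
M^{-1} = -1/10 + 3/10*e12


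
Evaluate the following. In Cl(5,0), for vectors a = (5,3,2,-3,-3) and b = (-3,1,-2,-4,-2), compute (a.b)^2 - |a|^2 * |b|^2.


a . b = 5*(-3) + 3*1 + 2*(-2) + (-3)*(-4) + (-3)*(-2)
= -15 + 3 + (-4) + 12 + 6 = 2
|a|^2 = 5^2 + 3^2 + 2^2 + (-3)^2 + (-3)^2 = 56
|b|^2 = (-3)^2 + 1^2 + (-2)^2 + (-4)^2 + (-2)^2 = 34
(a.b)^2 = 2^2 = 4
|a|^2 * |b|^2 = 56 * 34 = 1904
Result = 4 - 1904 = -1900


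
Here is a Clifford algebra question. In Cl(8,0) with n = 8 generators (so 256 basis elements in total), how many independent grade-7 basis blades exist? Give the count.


Number of grade-k basis blades in Cl(p,q) with n = p + q is C(n, k).
n = 8 + 0 = 8
C(8, 7) = 8! / (7! * 1!)
= 40320 / (5040 * 1)
= 8


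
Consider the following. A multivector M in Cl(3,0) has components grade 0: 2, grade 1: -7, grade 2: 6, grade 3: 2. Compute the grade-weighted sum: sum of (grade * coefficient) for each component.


Grade-weighted sum = sum of grade_k * coefficient_k
0*2 = 0
1*(-7) = -7
2*6 = 12
3*2 = 6
Total = 0 + (-7) + 12 + 6 = 11


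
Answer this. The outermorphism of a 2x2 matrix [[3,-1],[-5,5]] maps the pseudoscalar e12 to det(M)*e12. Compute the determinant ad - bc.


The outermorphism of a linear map f sends e1^e2 to f(e1)^f(e2).
f(e1) = 3*e1 - 5*e2
f(e2) = -1*e1 + 5*e2
f(e1) ^ f(e2) = (3*e1 - 5*e2) ^ (-1*e1 + 5*e2)
= 3*5*e12 + (-5)*(-1)*e21
= (15 - 5)*e12
= 10*e12
Coefficient = 10


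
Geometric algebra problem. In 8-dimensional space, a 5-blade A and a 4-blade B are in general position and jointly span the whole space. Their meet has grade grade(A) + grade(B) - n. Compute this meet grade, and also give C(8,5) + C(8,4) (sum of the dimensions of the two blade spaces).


Meet grade = grade(A) + grade(B) - n
= 5 + 4 - 8 = 1
C(8,5) = 56
C(8,4) = 70
dim_A + dim_B = 56 + 70 = 126


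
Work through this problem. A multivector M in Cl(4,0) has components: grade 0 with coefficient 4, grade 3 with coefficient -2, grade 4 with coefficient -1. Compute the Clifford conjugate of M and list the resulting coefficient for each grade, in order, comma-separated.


Clifford conjugate sign for grade k: (-1)^(k(k+1)/2)
Grade 0: (-1)^(0*1/2) = (-1)^0 = 1, coeff 4 -> 4
Grade 3: (-1)^(3*4/2) = (-1)^6 = 1, coeff -2 -> -2
Grade 4: (-1)^(4*5/2) = (-1)^10 = 1, coeff -1 -> -1
Conjugated coefficients: 4, -2, -1


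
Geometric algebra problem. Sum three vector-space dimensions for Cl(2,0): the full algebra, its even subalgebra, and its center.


n = 2 + 0 = 2
Total dim = 2^2 = 4
Even subalgebra dim = 2^1 = 2
n is even, so center dim = 1
Sum = 4 + 2 + 1 = 7


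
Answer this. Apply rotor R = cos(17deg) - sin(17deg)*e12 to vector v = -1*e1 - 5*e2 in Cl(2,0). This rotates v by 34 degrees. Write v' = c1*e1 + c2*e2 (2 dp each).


Rotor R = cos(17deg) - sin(17deg)*e12
Rotation angle theta = 2 * 17 = 34 degrees
v' = R*v*~R rotates v by theta.
cos(34deg) = 0.8290, sin(34deg) = 0.5592
v'_1 = -1*cos(34deg) - (-5)*sin(34deg)
= -1*0.8290 - (-5)*0.5592
= 1.97
v'_2 = -1*sin(34deg) + (-5)*cos(34deg)
= -1*0.5592 + (-5)*0.8290
= -4.70
v' = 1.97*e1 - 4.70*e2


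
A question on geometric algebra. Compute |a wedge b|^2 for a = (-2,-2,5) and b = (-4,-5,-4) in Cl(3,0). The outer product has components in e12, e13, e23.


a wedge b = (a1*b2 - a2*b1)*e12 + (a1*b3 - a3*b1)*e13 + (a2*b3 - a3*b2)*e23
e12 coeff: (-2)*(-5) - (-2)*(-4) = 10 - 8 = 2
e13 coeff: (-2)*(-4) - 5*(-4) = 8 - (-20) = 28
e23 coeff: (-2)*(-4) - 5*(-5) = 8 - (-25) = 33
|a wedge b|^2 = 2^2 + 28^2 + 33^2
= 4 + 784 + 1089
= 1877


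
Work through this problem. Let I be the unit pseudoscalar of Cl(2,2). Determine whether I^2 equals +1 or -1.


The pseudoscalar I = e1...e_n (product of all n generators) of Cl(p,q) satisfies I^2 = (-1)^(q + n(n-1)/2).
p = 2, q = 2, n = p + q = 4
n(n-1)/2 = 4 * 3 / 2 = 6
Exponent = q + n(n-1)/2 = 2 + 6 = 8
I^2 = (-1)^8 = +1


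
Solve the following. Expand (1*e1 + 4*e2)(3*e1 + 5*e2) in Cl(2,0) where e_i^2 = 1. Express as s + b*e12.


Expand: (1*e1 + 4*e2)(3*e1 + 5*e2)
= 1*3*e1e1 + 1*5*e1e2 + 4*3*e2e1 + 4*5*e2e2
Using e1^2 = e2^2 = 1, e2e1 = -e1e2:
Scalar part s = 1*3 + 4*5 = 3 + 20 = 23
Bivector part b = 1*5 - 4*3 = 5 - 12 = -7
uv = 23 - 7*e12


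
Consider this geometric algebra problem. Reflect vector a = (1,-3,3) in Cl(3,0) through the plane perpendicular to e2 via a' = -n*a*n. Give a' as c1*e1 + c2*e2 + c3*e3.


Reflection formula: a' = -n*a*n, with n = e2 (unit vector, n^2 = 1).
For reflection through hyperplane perp to e2:
The component along e2 flips sign, others stay.
a = (1, -3, 3)
a' = (1, 3, 3)
a' = 1*e1 + 3*e2 + 3*e3


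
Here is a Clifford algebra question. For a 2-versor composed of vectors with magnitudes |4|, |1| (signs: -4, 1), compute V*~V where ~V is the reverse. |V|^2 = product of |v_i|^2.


Each vector v_i has |v_i|^2 = s_i^2
Squared scales: (-4)^2 = 16, 1^2 = 1
|V|^2 = 16 * 1
= 16


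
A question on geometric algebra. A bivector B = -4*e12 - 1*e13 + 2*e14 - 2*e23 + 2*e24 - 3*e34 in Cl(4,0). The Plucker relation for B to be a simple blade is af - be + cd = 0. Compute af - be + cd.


Plucker relation: af - be + cd
a*f = (-4)*(-3) = 12
b*e = (-1)*2 = -2
c*d = 2*(-2) = -4
af - be + cd = 12 - (-2) + (-4)
= 10


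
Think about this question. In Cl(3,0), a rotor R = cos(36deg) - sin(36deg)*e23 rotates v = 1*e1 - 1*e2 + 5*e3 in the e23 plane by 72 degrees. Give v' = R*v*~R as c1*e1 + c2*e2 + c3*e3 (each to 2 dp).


Rotor R = cos(36deg) - sin(36deg)*e23
Rotation angle theta = 2 * 36 = 72 degrees in the e23 plane (e2 -> e3).
The component perpendicular to the plane (e1) is invariant: v'_1 = v1 = 1.00
cos(72deg) = 0.3090, sin(72deg) = 0.9511
v'_2 = v2*cos(theta) - v3*sin(theta) = -1*0.3090 - 5*0.9511 = -5.06
v'_3 = v2*sin(theta) + v3*cos(theta) = -1*0.9511 + 5*0.3090 = 0.59
v' = 1.00*e1 - 5.06*e2 + 0.59*e3


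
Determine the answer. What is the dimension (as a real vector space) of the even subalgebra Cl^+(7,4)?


Even subalgebra dimension = 2^(n-1)
n = 7 + 4 = 11
2^(11 - 1) = 2^10 = 1024
Verification: sum of C(11,k) for even k = 1 + 55 + 330 + 462 + 165 + 11 = 1024
Result = 1024


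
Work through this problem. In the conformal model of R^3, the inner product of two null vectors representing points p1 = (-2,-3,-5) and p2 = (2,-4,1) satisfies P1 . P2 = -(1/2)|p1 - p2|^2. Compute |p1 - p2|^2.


p1 - p2 = (-4, 1, -6)
|p1 - p2|^2 = (-4)^2 + 1^2 + (-6)^2
= 16 + 1 + 36
= 53


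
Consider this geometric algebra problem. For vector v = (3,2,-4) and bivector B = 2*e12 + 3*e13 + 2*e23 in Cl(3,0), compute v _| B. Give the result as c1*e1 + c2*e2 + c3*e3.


Left contraction v _| B = <vB>_1 (grade-1 part of the geometric product vB).
Using e1_|e12 = e2, e2_|e12 = -e1, e1_|e13 = e3, e3_|e13 = -e1, e2_|e23 = e3, e3_|e23 = -e2:
e1 coeff: -v2*b12 - v3*b13 = -(2)*(2) - (-4)*(3) = 8
e2 coeff: v1*b12 - v3*b23 = (3)*(2) - (-4)*(2) = 14
e3 coeff: v1*b13 + v2*b23 = (3)*(3) + (2)*(2) = 13
v _| B = 8*e1 + 14*e2 + 13*e3


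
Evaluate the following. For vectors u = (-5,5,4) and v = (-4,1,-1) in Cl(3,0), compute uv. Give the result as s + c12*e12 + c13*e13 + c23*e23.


In Cl(3,0): e_i^2 = 1, e_ie_j = -e_je_i for i != j.
Scalar part = u . v = (-5)*(-4) + 5*1 + 4*(-1)
= 20 + 5 + (-4) = 21
e12 coeff = (-5)*1 - 5*(-4) = -5 - (-20) = 15
e13 coeff = (-5)*(-1) - 4*(-4) = 5 - (-16) = 21
e23 coeff = 5*(-1) - 4*1 = -5 - 4 = -9
uv = 21 + 15*e12 + 21*e13 - 9*e23


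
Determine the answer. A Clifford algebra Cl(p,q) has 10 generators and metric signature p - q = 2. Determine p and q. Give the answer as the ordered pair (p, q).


We need p + q = 10 and p - q = 2.
Adding: 2p = 10 + 2 = 12, so p = 6.
Then q = 10 - 6 = 4.
(p, q) = (6, 4)


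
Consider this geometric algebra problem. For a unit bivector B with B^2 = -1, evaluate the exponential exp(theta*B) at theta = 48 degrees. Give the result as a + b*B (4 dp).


For a unit bivector B with B^2 = -1, the exponential series gives
e^(theta*B) = cos(theta) + sin(theta)*B (the GA analogue of Euler's formula).
theta = 48 degrees = 0.837758 rad
cos(48 deg) = 0.6691
sin(48 deg) = 0.7431
exp(theta*B) = 0.6691 + 0.7431*B


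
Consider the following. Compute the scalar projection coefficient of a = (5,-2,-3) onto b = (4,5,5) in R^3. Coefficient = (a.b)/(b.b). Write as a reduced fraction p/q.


Projection coefficient = (a . b) / (b . b)
a . b = 5*4 + (-2)*5 + (-3)*5
= 20 + (-10) + (-15) = -5
b . b = 4^2 + 5^2 + 5^2
= 16 + 25 + 25 = 66
Coefficient = -5/66
In lowest terms: -5/66


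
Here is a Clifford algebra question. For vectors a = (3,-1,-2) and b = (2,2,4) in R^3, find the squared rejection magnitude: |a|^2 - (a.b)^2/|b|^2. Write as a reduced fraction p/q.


|a|^2 = 3^2 + (-1)^2 + (-2)^2 = 14
|b|^2 = 2^2 + 2^2 + 4^2 = 24
a . b = 3*2 + (-1)*2 + (-2)*4 = -4
(a.b)^2 = (-4)^2 = 16
|rej|^2 = 14 - 16/24
= (336 - 16)/24
= 320/24
In lowest terms: 40/3


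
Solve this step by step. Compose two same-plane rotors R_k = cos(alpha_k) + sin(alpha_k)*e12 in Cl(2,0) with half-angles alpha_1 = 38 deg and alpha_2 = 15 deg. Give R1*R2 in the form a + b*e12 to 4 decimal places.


Same-plane rotors commute and their half-angles add:
R1*R2 = cos(a1 + a2) + sin(a1 + a2)*e12.
a1 + a2 = 38 + 15 = 53 deg
cos(53 deg) = 0.6018
sin(53 deg) = 0.7986
R1*R2 = 0.6018 + 0.7986*e12


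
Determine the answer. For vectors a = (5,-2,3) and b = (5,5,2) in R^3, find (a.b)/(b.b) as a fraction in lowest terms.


Projection coefficient = (a . b) / (b . b)
a . b = 5*5 + (-2)*5 + 3*2
= 25 + (-10) + 6 = 21
b . b = 5^2 + 5^2 + 2^2
= 25 + 25 + 4 = 54
Coefficient = 21/54
In lowest terms: 7/18


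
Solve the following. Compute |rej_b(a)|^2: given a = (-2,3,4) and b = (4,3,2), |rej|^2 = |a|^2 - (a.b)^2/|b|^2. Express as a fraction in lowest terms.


|a|^2 = (-2)^2 + 3^2 + 4^2 = 29
|b|^2 = 4^2 + 3^2 + 2^2 = 29
a . b = (-2)*4 + 3*3 + 4*2 = 9
(a.b)^2 = 9^2 = 81
|rej|^2 = 29 - 81/29
= (841 - 81)/29
= 760/29
In lowest terms: 760/29


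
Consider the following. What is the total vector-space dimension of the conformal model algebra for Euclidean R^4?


The conformal model of R^4 uses Cl(5,1): the 4 Euclidean generators plus two extra orthogonal generators e+ (e+^2 = +1) and e- (e-^2 = -1), from which the null vectors e0, einf are built.
Number of generators m = 4 + 2 = 6.
dim Cl(p,q) = 2^m = 2^6 = 64


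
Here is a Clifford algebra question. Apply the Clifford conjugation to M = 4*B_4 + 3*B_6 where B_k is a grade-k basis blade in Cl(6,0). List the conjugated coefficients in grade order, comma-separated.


Clifford conjugate sign for grade k: (-1)^(k(k+1)/2)
Grade 4: (-1)^(4*5/2) = (-1)^10 = 1, coeff 4 -> 4
Grade 6: (-1)^(6*7/2) = (-1)^21 = -1, coeff 3 -> -3
Conjugated coefficients: 4, -3


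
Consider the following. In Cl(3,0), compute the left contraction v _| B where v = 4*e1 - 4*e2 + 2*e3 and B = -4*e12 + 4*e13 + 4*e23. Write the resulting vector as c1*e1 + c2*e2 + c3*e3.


Left contraction v _| B = <vB>_1 (grade-1 part of the geometric product vB).
Using e1_|e12 = e2, e2_|e12 = -e1, e1_|e13 = e3, e3_|e13 = -e1, e2_|e23 = e3, e3_|e23 = -e2:
e1 coeff: -v2*b12 - v3*b13 = -(-4)*(-4) - (2)*(4) = -24
e2 coeff: v1*b12 - v3*b23 = (4)*(-4) - (2)*(4) = -24
e3 coeff: v1*b13 + v2*b23 = (4)*(4) + (-4)*(4) = 0
v _| B = -24*e1 - 24*e2 + 0*e3


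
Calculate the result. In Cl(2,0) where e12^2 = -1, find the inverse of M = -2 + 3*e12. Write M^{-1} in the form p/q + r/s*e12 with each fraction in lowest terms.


M = -2 + 3*e12, where e12^2 = -1.
Since M commutes with its reverse ~M = a - b*e12, M * ~M = a^2 - b^2*e12^2 = a^2 + b^2.
So M^{-1} = ~M / (a^2 + b^2) = (a - b*e12)/(a^2 + b^2).
a^2 + b^2 = 4 + 9 = 13
Scalar part = -2/13 = -2/13
Bivector coeff = -3/13 = -3/13
M^{-1} = -2/13 - 3/13*e12


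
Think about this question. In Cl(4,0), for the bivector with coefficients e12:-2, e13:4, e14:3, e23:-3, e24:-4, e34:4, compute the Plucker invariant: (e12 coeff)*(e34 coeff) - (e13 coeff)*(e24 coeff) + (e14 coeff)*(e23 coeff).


Plucker relation: af - be + cd
a*f = (-2)*4 = -8
b*e = 4*(-4) = -16
c*d = 3*(-3) = -9
af - be + cd = -8 - (-16) + (-9)
= -1


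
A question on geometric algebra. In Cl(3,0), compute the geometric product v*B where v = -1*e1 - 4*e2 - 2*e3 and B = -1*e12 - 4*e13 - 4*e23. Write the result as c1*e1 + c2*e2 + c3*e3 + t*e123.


vB has grade-1 (vector) and grade-3 (trivector) parts: vB = (v _| B) + (v ^ B).
Vector part <vB>_1:
  e1: -v2*b12 - v3*b13 = -(-4)*(-1) - (-2)*(-4) = -12
  e2: v1*b12 - v3*b23 = (-1)*(-1) - (-2)*(-4) = -7
  e3: v1*b13 + v2*b23 = (-1)*(-4) + (-4)*(-4) = 20
Trivector part <vB>_3:
  e123: v1*b23 - v2*b13 + v3*b12 = (-1)*(-4) - (-4)*(-4) + (-2)*(-1) = -10
vB = -12*e1 - 7*e2 + 20*e3 - 10*e123


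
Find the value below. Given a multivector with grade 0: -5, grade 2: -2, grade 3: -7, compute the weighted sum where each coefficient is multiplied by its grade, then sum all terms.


Grade-weighted sum = sum of grade_k * coefficient_k
0*(-5) = 0
2*(-2) = -4
3*(-7) = -21
Total = 0 + (-4) + (-21) = -25


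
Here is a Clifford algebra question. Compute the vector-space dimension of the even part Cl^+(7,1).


Even subalgebra dimension = 2^(n-1)
n = 7 + 1 = 8
2^(8 - 1) = 2^7 = 128
Verification: sum of C(8,k) for even k = 1 + 28 + 70 + 28 + 1 = 128
Result = 128


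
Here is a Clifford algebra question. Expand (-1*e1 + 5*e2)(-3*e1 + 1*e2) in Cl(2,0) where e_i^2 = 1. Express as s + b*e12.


Expand: (-1*e1 + 5*e2)(-3*e1 + 1*e2)
= (-1)*(-3)*e1e1 + (-1)*1*e1e2 + 5*(-3)*e2e1 + 5*1*e2e2
Using e1^2 = e2^2 = 1, e2e1 = -e1e2:
Scalar part s = (-1)*(-3) + 5*1 = 3 + 5 = 8
Bivector part b = (-1)*1 - 5*(-3) = -1 - (-15) = 14
uv = 8 + 14*e12


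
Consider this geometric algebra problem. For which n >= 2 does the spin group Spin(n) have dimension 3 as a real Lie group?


dim Spin(n) = dim so(n) = n(n-1)/2.
Solve n(n-1)/2 = 3, i.e. n^2 - n - 6 = 0.
Discriminant = 1 + 8*3 = 25
n = (1 + sqrt(25))/2 = (1 + 5)/2 = 3


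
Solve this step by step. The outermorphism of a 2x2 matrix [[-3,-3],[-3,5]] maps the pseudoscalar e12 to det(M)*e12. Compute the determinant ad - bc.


The outermorphism of a linear map f sends e1^e2 to f(e1)^f(e2).
f(e1) = -3*e1 - 3*e2
f(e2) = -3*e1 + 5*e2
f(e1) ^ f(e2) = (-3*e1 - 3*e2) ^ (-3*e1 + 5*e2)
= (-3)*5*e12 + (-3)*(-3)*e21
= (-15 - 9)*e12
= -24*e12
Coefficient = -24


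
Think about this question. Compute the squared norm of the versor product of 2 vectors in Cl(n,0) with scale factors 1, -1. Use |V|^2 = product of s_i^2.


Each vector v_i has |v_i|^2 = s_i^2
Squared scales: 1^2 = 1, (-1)^2 = 1
|V|^2 = 1 * 1
= 1


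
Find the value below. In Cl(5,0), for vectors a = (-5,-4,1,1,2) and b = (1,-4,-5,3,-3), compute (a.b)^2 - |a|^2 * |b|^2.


a . b = (-5)*1 + (-4)*(-4) + 1*(-5) + 1*3 + 2*(-3)
= -5 + 16 + (-5) + 3 + (-6) = 3
|a|^2 = (-5)^2 + (-4)^2 + 1^2 + 1^2 + 2^2 = 47
|b|^2 = 1^2 + (-4)^2 + (-5)^2 + 3^2 + (-3)^2 = 60
(a.b)^2 = 3^2 = 9
|a|^2 * |b|^2 = 47 * 60 = 2820
Result = 9 - 2820 = -2811


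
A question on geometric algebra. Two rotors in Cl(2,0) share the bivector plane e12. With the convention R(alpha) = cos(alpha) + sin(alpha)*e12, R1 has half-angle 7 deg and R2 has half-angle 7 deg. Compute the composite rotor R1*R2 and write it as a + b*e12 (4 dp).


Same-plane rotors commute and their half-angles add:
R1*R2 = cos(a1 + a2) + sin(a1 + a2)*e12.
a1 + a2 = 7 + 7 = 14 deg
cos(14 deg) = 0.9703
sin(14 deg) = 0.2419
R1*R2 = 0.9703 + 0.2419*e12


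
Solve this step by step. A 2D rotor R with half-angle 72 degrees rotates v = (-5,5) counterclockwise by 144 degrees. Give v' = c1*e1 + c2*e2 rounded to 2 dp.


Rotor R = cos(72deg) - sin(72deg)*e12
Rotation angle theta = 2 * 72 = 144 degrees
v' = R*v*~R rotates v by theta.
cos(144deg) = -0.8090, sin(144deg) = 0.5878
v'_1 = -5*cos(144deg) - 5*sin(144deg)
= -5*(-0.8090) - 5*0.5878
= 1.11
v'_2 = -5*sin(144deg) + 5*cos(144deg)
= -5*0.5878 + 5*(-0.8090)
= -6.98
v' = 1.11*e1 - 6.98*e2


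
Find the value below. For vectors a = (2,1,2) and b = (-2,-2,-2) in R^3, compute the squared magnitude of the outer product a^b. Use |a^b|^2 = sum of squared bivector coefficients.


a wedge b = (a1*b2 - a2*b1)*e12 + (a1*b3 - a3*b1)*e13 + (a2*b3 - a3*b2)*e23
e12 coeff: 2*(-2) - 1*(-2) = -4 - (-2) = -2
e13 coeff: 2*(-2) - 2*(-2) = -4 - (-4) = 0
e23 coeff: 1*(-2) - 2*(-2) = -2 - (-4) = 2
|a wedge b|^2 = (-2)^2 + 0^2 + 2^2
= 4 + 0 + 4
= 8


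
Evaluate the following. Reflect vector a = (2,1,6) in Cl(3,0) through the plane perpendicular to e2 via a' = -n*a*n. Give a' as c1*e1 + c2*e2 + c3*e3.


Reflection formula: a' = -n*a*n, with n = e2 (unit vector, n^2 = 1).
For reflection through hyperplane perp to e2:
The component along e2 flips sign, others stay.
a = (2, 1, 6)
a' = (2, -1, 6)
a' = 2*e1 - 1*e2 + 6*e3


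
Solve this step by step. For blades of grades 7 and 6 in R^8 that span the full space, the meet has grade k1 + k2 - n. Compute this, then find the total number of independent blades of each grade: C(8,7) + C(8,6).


Meet grade = grade(A) + grade(B) - n
= 7 + 6 - 8 = 5
C(8,7) = 8
C(8,6) = 28
dim_A + dim_B = 8 + 28 = 36


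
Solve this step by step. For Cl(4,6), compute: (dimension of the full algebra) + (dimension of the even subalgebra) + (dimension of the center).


n = 4 + 6 = 10
Total dim = 2^10 = 1024
Even subalgebra dim = 2^9 = 512
n is even, so center dim = 1
Sum = 1024 + 512 + 1 = 1537


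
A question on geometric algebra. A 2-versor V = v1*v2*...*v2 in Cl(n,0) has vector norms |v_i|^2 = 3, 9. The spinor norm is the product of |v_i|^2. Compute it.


Spinor norm N(V) = |v1|^2 * |v2|^2 * ... * |v2|^2
= 3 * 9
Running product: 3, 27
N(V) = 27


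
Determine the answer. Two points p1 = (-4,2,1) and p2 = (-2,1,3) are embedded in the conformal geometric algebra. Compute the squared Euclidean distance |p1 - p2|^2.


p1 - p2 = (-2, 1, -2)
|p1 - p2|^2 = (-2)^2 + 1^2 + (-2)^2
= 4 + 1 + 4
= 9


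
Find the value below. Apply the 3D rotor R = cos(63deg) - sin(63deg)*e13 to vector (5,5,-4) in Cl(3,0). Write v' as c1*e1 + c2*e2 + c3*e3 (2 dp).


Rotor R = cos(63deg) - sin(63deg)*e13
Rotation angle theta = 2 * 63 = 126 degrees in the e13 plane (e1 -> e3).
The component perpendicular to the plane (e2) is invariant: v'_2 = v2 = 5.00
cos(126deg) = -0.5878, sin(126deg) = 0.8090
v'_1 = v1*cos(theta) - v3*sin(theta) = 5*(-0.5878) - (-4)*0.8090 = 0.30
v'_3 = v1*sin(theta) + v3*cos(theta) = 5*0.8090 + (-4)*(-0.5878) = 6.40
v' = 0.30*e1 + 5.00*e2 + 6.40*e3


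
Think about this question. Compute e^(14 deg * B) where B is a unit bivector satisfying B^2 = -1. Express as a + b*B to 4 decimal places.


For a unit bivector B with B^2 = -1, the exponential series gives
e^(theta*B) = cos(theta) + sin(theta)*B (the GA analogue of Euler's formula).
theta = 14 degrees = 0.244346 rad
cos(14 deg) = 0.9703
sin(14 deg) = 0.2419
exp(theta*B) = 0.9703 + 0.2419*B


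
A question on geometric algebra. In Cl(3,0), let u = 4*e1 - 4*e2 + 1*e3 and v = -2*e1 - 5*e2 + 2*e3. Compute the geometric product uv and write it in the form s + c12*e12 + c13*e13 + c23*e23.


In Cl(3,0): e_i^2 = 1, e_ie_j = -e_je_i for i != j.
Scalar part = u . v = 4*(-2) + (-4)*(-5) + 1*2
= -8 + 20 + 2 = 14
e12 coeff = 4*(-5) - (-4)*(-2) = -20 - 8 = -28
e13 coeff = 4*2 - 1*(-2) = 8 - (-2) = 10
e23 coeff = (-4)*2 - 1*(-5) = -8 - (-5) = -3
uv = 14 - 28*e12 + 10*e13 - 3*e23


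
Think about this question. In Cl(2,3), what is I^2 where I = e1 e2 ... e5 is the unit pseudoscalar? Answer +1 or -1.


The pseudoscalar I = e1...e_n (product of all n generators) of Cl(p,q) satisfies I^2 = (-1)^(q + n(n-1)/2).
p = 2, q = 3, n = p + q = 5
n(n-1)/2 = 5 * 4 / 2 = 10
Exponent = q + n(n-1)/2 = 3 + 10 = 13
I^2 = (-1)^13 = -1


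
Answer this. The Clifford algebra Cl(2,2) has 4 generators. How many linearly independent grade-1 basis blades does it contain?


Number of grade-k basis blades in Cl(p,q) with n = p + q is C(n, k).
n = 2 + 2 = 4
C(4, 1) = 4! / (1! * 3!)
= 24 / (1 * 6)
= 4


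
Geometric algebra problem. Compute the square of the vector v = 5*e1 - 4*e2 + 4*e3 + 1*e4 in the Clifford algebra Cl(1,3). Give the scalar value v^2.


v^2 = sum of c_i^2 * e_i^2
Positive signature terms (e_i^2 = +1): 5^2 = 25
Negative signature terms (e_j^2 = -1): (-4)^2 + 4^2 + 1^2 = 33
v^2 = 25 - 33 = -8


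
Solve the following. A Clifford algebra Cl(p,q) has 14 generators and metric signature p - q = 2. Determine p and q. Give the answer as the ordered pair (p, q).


We need p + q = 14 and p - q = 2.
Adding: 2p = 14 + 2 = 16, so p = 8.
Then q = 14 - 8 = 6.
(p, q) = (8, 6)


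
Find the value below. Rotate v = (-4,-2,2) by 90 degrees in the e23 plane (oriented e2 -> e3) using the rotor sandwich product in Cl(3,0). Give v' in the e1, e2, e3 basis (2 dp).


Rotor R = cos(45deg) - sin(45deg)*e23
Rotation angle theta = 2 * 45 = 90 degrees in the e23 plane (e2 -> e3).
The component perpendicular to the plane (e1) is invariant: v'_1 = v1 = -4.00
cos(90deg) = 0.0000, sin(90deg) = 1.0000
v'_2 = v2*cos(theta) - v3*sin(theta) = -2*0.0000 - 2*1.0000 = -2.00
v'_3 = v2*sin(theta) + v3*cos(theta) = -2*1.0000 + 2*0.0000 = -2.00
v' = -4.00*e1 - 2.00*e2 - 2.00*e3


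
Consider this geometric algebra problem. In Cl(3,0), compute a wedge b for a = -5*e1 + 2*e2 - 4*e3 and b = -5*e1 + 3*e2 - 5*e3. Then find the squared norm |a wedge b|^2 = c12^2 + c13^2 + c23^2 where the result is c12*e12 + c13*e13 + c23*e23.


a wedge b = (a1*b2 - a2*b1)*e12 + (a1*b3 - a3*b1)*e13 + (a2*b3 - a3*b2)*e23
e12 coeff: (-5)*3 - 2*(-5) = -15 - (-10) = -5
e13 coeff: (-5)*(-5) - (-4)*(-5) = 25 - 20 = 5
e23 coeff: 2*(-5) - (-4)*3 = -10 - (-12) = 2
|a wedge b|^2 = (-5)^2 + 5^2 + 2^2
= 25 + 25 + 4
= 54


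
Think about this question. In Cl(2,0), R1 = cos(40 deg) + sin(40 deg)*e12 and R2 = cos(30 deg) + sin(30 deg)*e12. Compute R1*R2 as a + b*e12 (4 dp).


Same-plane rotors commute and their half-angles add:
R1*R2 = cos(a1 + a2) + sin(a1 + a2)*e12.
a1 + a2 = 40 + 30 = 70 deg
cos(70 deg) = 0.3420
sin(70 deg) = 0.9397
R1*R2 = 0.3420 + 0.9397*e12


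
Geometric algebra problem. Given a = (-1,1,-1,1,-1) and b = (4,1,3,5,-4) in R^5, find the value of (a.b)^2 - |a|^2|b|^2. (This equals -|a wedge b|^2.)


a . b = (-1)*4 + 1*1 + (-1)*3 + 1*5 + (-1)*(-4)
= -4 + 1 + (-3) + 5 + 4 = 3
|a|^2 = (-1)^2 + 1^2 + (-1)^2 + 1^2 + (-1)^2 = 5
|b|^2 = 4^2 + 1^2 + 3^2 + 5^2 + (-4)^2 = 67
(a.b)^2 = 3^2 = 9
|a|^2 * |b|^2 = 5 * 67 = 335
Result = 9 - 335 = -326


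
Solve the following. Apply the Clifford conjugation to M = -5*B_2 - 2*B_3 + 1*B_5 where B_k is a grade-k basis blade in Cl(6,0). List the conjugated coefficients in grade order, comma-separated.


Clifford conjugate sign for grade k: (-1)^(k(k+1)/2)
Grade 2: (-1)^(2*3/2) = (-1)^3 = -1, coeff -5 -> 5
Grade 3: (-1)^(3*4/2) = (-1)^6 = 1, coeff -2 -> -2
Grade 5: (-1)^(5*6/2) = (-1)^15 = -1, coeff 1 -> -1
Conjugated coefficients: 5, -2, -1


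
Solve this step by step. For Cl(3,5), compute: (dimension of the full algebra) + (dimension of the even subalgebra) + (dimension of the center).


n = 3 + 5 = 8
Total dim = 2^8 = 256
Even subalgebra dim = 2^7 = 128
n is even, so center dim = 1
Sum = 256 + 128 + 1 = 385


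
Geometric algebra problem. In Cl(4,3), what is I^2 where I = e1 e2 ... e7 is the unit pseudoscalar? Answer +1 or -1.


The pseudoscalar I = e1...e_n (product of all n generators) of Cl(p,q) satisfies I^2 = (-1)^(q + n(n-1)/2).
p = 4, q = 3, n = p + q = 7
n(n-1)/2 = 7 * 6 / 2 = 21
Exponent = q + n(n-1)/2 = 3 + 21 = 24
I^2 = (-1)^24 = +1


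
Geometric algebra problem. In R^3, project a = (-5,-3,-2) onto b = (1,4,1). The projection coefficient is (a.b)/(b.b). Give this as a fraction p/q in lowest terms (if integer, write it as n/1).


Projection coefficient = (a . b) / (b . b)
a . b = (-5)*1 + (-3)*4 + (-2)*1
= -5 + (-12) + (-2) = -19
b . b = 1^2 + 4^2 + 1^2
= 1 + 16 + 1 = 18
Coefficient = -19/18
In lowest terms: -19/18


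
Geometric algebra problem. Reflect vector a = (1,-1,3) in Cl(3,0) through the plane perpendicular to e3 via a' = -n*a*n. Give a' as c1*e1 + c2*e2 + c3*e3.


Reflection formula: a' = -n*a*n, with n = e3 (unit vector, n^2 = 1).
For reflection through hyperplane perp to e3:
The component along e3 flips sign, others stay.
a = (1, -1, 3)
a' = (1, -1, -3)
a' = 1*e1 - 1*e2 - 3*e3


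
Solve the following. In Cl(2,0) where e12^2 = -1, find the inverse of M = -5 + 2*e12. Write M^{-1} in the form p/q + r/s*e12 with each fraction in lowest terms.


M = -5 + 2*e12, where e12^2 = -1.
Since M commutes with its reverse ~M = a - b*e12, M * ~M = a^2 - b^2*e12^2 = a^2 + b^2.
So M^{-1} = ~M / (a^2 + b^2) = (a - b*e12)/(a^2 + b^2).
a^2 + b^2 = 25 + 4 = 29
Scalar part = -5/29 = -5/29
Bivector coeff = -2/29 = -2/29
M^{-1} = -5/29 - 2/29*e12


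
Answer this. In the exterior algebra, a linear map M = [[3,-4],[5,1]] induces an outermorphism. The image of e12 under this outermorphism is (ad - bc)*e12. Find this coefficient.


The outermorphism of a linear map f sends e1^e2 to f(e1)^f(e2).
f(e1) = 3*e1 + 5*e2
f(e2) = -4*e1 + 1*e2
f(e1) ^ f(e2) = (3*e1 + 5*e2) ^ (-4*e1 + 1*e2)
= 3*1*e12 + 5*(-4)*e21
= (3 - (-20))*e12
= 23*e12
Coefficient = 23


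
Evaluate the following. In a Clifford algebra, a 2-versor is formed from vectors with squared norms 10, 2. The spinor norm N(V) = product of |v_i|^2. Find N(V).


Spinor norm N(V) = |v1|^2 * |v2|^2 * ... * |v2|^2
= 10 * 2
Running product: 10, 20
N(V) = 20


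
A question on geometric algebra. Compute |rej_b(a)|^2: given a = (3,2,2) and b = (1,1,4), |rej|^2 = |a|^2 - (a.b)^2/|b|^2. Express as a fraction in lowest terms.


|a|^2 = 3^2 + 2^2 + 2^2 = 17
|b|^2 = 1^2 + 1^2 + 4^2 = 18
a . b = 3*1 + 2*1 + 2*4 = 13
(a.b)^2 = 13^2 = 169
|rej|^2 = 17 - 169/18
= (306 - 169)/18
= 137/18
In lowest terms: 137/18


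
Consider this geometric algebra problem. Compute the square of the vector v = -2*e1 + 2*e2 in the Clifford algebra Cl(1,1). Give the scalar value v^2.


v^2 = sum of c_i^2 * e_i^2
Positive signature terms (e_i^2 = +1): (-2)^2 = 4
Negative signature terms (e_j^2 = -1): 2^2 = 4
v^2 = 4 - 4 = 0


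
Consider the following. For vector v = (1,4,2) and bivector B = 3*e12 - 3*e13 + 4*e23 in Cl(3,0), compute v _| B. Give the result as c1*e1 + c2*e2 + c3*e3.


Left contraction v _| B = <vB>_1 (grade-1 part of the geometric product vB).
Using e1_|e12 = e2, e2_|e12 = -e1, e1_|e13 = e3, e3_|e13 = -e1, e2_|e23 = e3, e3_|e23 = -e2:
e1 coeff: -v2*b12 - v3*b13 = -(4)*(3) - (2)*(-3) = -6
e2 coeff: v1*b12 - v3*b23 = (1)*(3) - (2)*(4) = -5
e3 coeff: v1*b13 + v2*b23 = (1)*(-3) + (4)*(4) = 13
v _| B = -6*e1 - 5*e2 + 13*e3


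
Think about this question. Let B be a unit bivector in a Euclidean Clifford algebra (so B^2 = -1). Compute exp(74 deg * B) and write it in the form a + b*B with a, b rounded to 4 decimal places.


For a unit bivector B with B^2 = -1, the exponential series gives
e^(theta*B) = cos(theta) + sin(theta)*B (the GA analogue of Euler's formula).
theta = 74 degrees = 1.291544 rad
cos(74 deg) = 0.2756
sin(74 deg) = 0.9613
exp(theta*B) = 0.2756 + 0.9613*B


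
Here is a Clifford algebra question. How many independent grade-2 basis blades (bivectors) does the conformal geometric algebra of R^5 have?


The conformal model of R^5 uses Cl(6,1) with m = 5 + 2 = 7 generators.
Number of grade-2 blades = C(m, 2) = C(7, 2)
= 7*6/2 = 21


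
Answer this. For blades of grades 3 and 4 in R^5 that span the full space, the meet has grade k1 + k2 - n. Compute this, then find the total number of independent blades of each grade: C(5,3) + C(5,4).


Meet grade = grade(A) + grade(B) - n
= 3 + 4 - 5 = 2
C(5,3) = 10
C(5,4) = 5
dim_A + dim_B = 10 + 5 = 15


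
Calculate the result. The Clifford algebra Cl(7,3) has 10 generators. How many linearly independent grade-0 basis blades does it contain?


Number of grade-k basis blades in Cl(p,q) with n = p + q is C(n, k).
n = 7 + 3 = 10
C(10, 0) = 10! / (0! * 10!)
= 3628800 / (1 * 3628800)
= 1


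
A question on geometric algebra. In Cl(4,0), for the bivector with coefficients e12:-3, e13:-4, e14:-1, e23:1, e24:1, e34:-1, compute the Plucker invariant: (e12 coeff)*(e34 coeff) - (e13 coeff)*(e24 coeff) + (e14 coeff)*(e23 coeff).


Plucker relation: af - be + cd
a*f = (-3)*(-1) = 3
b*e = (-4)*1 = -4
c*d = (-1)*1 = -1
af - be + cd = 3 - (-4) + (-1)
= 6


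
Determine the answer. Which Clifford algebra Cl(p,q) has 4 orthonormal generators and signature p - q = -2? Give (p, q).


We need p + q = 4 and p - q = -2.
Adding: 2p = 4 + (-2) = 2, so p = 1.
Then q = 4 - 1 = 3.
(p, q) = (1, 3)


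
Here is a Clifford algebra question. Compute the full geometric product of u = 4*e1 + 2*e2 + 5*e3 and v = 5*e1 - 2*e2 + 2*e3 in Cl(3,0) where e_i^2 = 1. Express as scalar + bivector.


In Cl(3,0): e_i^2 = 1, e_ie_j = -e_je_i for i != j.
Scalar part = u . v = 4*5 + 2*(-2) + 5*2
= 20 + (-4) + 10 = 26
e12 coeff = 4*(-2) - 2*5 = -8 - 10 = -18
e13 coeff = 4*2 - 5*5 = 8 - 25 = -17
e23 coeff = 2*2 - 5*(-2) = 4 - (-10) = 14
uv = 26 - 18*e12 - 17*e13 + 14*e23
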